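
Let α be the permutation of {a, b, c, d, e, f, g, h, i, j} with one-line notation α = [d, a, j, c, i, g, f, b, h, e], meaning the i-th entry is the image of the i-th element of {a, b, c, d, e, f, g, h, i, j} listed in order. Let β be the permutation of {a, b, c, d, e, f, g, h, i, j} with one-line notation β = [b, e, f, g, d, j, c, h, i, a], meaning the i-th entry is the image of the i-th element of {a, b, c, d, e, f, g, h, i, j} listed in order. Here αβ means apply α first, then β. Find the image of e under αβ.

i

α(e) = i, then β(i) = i; composing gives (αβ)(e) = i.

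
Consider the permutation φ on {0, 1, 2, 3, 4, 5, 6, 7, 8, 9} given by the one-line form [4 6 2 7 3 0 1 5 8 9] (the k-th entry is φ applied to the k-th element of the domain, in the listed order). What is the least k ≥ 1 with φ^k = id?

10

Writing φ as disjoint cycles, the cycle lengths are 5, 2, 1, 1, 1.
Since disjoint cycles commute, ord(φ) = lcm(5, 2) = 10.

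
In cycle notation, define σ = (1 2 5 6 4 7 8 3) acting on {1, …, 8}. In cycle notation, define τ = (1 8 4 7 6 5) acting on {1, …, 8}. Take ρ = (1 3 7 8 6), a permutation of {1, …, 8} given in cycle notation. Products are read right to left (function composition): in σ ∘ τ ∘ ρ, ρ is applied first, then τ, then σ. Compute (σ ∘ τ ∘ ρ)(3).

4

(σ ∘ τ ∘ ρ)(3) = σ(τ(ρ(3))). ρ(3) = 7, then τ(7) = 6, then σ(6) = 4, so the result is 4.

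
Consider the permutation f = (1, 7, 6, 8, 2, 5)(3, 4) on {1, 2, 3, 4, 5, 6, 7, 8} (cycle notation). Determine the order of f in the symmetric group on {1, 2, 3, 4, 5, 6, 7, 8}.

The cycle type of f is (6, 2).
The order is lcm(6, 2) = 6.

6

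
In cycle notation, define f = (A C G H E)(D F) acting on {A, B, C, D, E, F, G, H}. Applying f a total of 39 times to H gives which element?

H lies in the 5-cycle (A C G H E).
Powers repeat with period 5 on this cycle, and 39 mod 5 = 4, so f^39(H) = f^4(H).
Stepping 4 places around the cycle: H → E → A → C → G.

G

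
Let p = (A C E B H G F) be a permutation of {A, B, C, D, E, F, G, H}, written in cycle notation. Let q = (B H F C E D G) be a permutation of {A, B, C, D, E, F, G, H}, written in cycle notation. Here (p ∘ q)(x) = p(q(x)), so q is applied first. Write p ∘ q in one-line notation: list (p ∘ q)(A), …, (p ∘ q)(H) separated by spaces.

C G B F D E H A

For each element, apply q then p: A → A → C; B → H → G; C → E → B; D → G → F; E → D → D; F → C → E; G → B → H; H → F → A.
Collecting the images, p ∘ q = [C G B F D E H A].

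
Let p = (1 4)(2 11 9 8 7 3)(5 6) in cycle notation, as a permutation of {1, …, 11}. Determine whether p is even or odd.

The cycle lengths are 6, 2, 2, 1.
A cycle of length ℓ contributes ℓ−1 transpositions, so p is a product of 5 + 1 + 1 = 7 transpositions — odd.

odd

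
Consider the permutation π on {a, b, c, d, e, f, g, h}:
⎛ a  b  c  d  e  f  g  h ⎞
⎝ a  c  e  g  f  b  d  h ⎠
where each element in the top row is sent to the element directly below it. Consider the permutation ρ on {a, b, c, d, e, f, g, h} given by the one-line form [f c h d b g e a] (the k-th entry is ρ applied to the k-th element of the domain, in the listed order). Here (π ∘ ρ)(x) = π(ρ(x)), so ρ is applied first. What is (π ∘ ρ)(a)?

b

ρ(a) = f, then π(f) = b; composing gives (π ∘ ρ)(a) = b.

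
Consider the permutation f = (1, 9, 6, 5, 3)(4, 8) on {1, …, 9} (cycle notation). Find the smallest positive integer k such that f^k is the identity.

The cycle type of f is (5, 2, 1, 1).
The order is lcm(5, 2) = 10.

10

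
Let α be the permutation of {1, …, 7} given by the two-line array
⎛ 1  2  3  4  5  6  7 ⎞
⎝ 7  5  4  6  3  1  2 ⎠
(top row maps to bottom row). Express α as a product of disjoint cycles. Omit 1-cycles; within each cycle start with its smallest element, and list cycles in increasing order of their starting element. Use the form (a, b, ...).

(1, 7, 2, 5, 3, 4, 6)

From 1: 1 → 7 → 2 → 5 → 3 → 4 → 6 → 1, closing the cycle (1, 7, 2, 5, 3, 4, 6).
Repeating from the next unused element and collecting all non-trivial cycles gives (1, 7, 2, 5, 3, 4, 6).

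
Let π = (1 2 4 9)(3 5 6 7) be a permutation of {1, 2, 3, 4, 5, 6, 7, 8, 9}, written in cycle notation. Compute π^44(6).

6

6 lies in the 4-cycle (3 5 6 7).
Powers repeat with period 4 on this cycle, and 44 mod 4 = 0, so π^44(6) = π^0(6).
So π^44(6) = 6.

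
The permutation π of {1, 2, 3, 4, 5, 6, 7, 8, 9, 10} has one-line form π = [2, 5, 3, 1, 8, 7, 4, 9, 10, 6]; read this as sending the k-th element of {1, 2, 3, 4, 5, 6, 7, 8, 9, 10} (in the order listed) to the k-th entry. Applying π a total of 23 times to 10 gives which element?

Tracing 10 → 6 → … returns to 10 after 9 steps, so 10 lies in a 9-cycle (1 2 5 8 9 10 6 7 4).
On a 9-cycle, π^9 is the identity, so π^23 = π^5 there (23 ≡ 5 mod 9).
Advancing 5 steps from 10: 10 → 6 → 7 → 4 → 1 → 2.

2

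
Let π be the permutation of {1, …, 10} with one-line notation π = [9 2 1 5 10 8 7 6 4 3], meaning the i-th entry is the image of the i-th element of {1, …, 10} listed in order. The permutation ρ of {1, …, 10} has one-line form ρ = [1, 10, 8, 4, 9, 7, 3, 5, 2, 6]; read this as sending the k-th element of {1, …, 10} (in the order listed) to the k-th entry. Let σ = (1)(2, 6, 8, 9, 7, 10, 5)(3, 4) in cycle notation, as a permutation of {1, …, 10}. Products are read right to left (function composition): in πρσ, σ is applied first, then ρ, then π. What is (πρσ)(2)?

(πρσ)(2) = π(ρ(σ(2))). σ(2) = 6, then ρ(6) = 7, then π(7) = 7, so the result is 7.

7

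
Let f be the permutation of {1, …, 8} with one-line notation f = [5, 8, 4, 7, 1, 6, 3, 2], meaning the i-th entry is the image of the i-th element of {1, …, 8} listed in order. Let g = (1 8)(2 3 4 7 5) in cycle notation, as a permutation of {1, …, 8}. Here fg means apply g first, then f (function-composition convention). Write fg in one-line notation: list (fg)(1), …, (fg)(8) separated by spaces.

2 4 7 3 8 6 1 5

For each element, apply g then f: 1 → 8 → 2; 2 → 3 → 4; 3 → 4 → 7; 4 → 7 → 3; 5 → 2 → 8; 6 → 6 → 6; 7 → 5 → 1; 8 → 1 → 5.
So fg in one-line form is 2 4 7 3 8 6 1 5.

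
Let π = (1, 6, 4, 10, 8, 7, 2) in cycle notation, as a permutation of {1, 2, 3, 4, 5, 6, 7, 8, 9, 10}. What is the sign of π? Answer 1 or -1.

The cycle lengths are 7, 1, 1, 1.
A cycle of length ℓ contributes ℓ−1 transpositions, so π is a product of 6 transpositions — even.

1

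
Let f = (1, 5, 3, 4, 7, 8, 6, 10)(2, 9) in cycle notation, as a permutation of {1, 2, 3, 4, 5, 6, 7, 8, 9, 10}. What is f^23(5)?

1

5 lies in the 8-cycle (1, 5, 3, 4, 7, 8, 6, 10).
Since the cycle has length 8, f^23 acts on it the same as f^7 (23 mod 8 = 7).
Advancing 7 steps from 5: 5 → 3 → 4 → 7 → 8 → 6 → 10 → 1.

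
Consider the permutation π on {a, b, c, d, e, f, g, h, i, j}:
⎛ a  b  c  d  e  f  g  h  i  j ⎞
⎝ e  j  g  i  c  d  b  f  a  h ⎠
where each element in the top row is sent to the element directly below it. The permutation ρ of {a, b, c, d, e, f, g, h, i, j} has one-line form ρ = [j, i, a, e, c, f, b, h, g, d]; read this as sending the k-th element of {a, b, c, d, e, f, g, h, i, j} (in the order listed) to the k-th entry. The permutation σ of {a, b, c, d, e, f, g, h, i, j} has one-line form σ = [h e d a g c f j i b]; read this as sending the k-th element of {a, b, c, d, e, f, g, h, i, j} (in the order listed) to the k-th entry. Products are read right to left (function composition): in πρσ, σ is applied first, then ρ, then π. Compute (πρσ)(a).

f

Apply the permutations in order: σ(a) = h, then ρ(h) = h, then π(h) = f. So (πρσ)(a) = f.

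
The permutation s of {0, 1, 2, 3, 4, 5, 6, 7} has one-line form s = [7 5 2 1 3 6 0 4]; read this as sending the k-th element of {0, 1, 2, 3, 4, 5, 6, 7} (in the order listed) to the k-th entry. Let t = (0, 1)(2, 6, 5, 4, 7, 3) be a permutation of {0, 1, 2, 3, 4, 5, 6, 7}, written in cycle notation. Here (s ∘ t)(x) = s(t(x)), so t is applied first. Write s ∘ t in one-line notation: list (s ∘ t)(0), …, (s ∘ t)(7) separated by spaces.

Chase each element through t then s: 0 → 1 → 5; 1 → 0 → 7; 2 → 6 → 0; 3 → 2 → 2; 4 → 7 → 4; 5 → 4 → 3; 6 → 5 → 6; 7 → 3 → 1.
So s ∘ t in one-line form is 5 7 0 2 4 3 6 1.

5 7 0 2 4 3 6 1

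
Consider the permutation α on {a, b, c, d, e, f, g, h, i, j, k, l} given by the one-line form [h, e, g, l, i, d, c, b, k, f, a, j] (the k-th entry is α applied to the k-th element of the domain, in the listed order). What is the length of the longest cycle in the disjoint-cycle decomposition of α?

Decomposing into disjoint cycles gives (a h b e i k)(c g)(d l j f); the longest has length 6.

6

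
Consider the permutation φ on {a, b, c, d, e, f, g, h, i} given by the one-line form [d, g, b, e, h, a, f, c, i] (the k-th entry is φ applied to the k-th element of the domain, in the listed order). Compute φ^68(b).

d

Tracing b → g → … returns to b after 8 steps, so b lies in an 8-cycle (a d e h c b g f).
Powers repeat with period 8 on this cycle, and 68 mod 8 = 4, so φ^68(b) = φ^4(b).
Stepping 4 places around the cycle: b → g → f → a → d.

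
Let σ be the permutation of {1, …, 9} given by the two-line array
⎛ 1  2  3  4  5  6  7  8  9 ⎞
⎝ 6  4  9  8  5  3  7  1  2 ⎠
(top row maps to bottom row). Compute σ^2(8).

6

Tracing 8 → 1 → … returns to 8 after 7 steps, so 8 lies in a 7-cycle (1, 6, 3, 9, 2, 4, 8).
Advancing 2 steps from 8: 8 → 1 → 6.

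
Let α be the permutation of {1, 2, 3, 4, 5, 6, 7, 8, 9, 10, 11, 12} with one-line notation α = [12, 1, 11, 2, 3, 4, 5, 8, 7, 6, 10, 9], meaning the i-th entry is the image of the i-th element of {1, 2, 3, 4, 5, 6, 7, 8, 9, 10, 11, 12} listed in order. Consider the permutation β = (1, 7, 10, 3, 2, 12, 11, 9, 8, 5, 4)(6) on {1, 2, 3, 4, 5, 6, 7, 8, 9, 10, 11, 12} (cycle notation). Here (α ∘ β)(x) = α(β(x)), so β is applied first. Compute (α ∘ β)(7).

6

(α ∘ β)(7) = α(β(7)). β(7) = 10, then α(10) = 6. So (α ∘ β)(7) = 6.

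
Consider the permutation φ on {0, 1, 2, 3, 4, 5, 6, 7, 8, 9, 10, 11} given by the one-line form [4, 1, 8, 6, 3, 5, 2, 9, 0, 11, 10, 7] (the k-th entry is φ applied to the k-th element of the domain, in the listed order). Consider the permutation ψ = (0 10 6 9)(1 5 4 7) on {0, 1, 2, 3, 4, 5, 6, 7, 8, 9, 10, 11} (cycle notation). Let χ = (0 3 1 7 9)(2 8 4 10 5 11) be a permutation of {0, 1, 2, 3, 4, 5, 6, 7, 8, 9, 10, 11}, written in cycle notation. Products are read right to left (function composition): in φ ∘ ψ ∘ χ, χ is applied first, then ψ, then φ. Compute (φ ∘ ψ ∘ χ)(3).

Apply the permutations in order: χ(3) = 1, then ψ(1) = 5, then φ(5) = 5. So (φ ∘ ψ ∘ χ)(3) = 5.

5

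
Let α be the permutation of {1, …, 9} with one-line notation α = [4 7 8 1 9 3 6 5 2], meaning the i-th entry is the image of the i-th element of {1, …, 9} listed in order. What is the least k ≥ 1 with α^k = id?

Writing α as disjoint cycles, the cycle lengths are 7, 2.
Since disjoint cycles commute, ord(α) = lcm(7, 2) = 14.

14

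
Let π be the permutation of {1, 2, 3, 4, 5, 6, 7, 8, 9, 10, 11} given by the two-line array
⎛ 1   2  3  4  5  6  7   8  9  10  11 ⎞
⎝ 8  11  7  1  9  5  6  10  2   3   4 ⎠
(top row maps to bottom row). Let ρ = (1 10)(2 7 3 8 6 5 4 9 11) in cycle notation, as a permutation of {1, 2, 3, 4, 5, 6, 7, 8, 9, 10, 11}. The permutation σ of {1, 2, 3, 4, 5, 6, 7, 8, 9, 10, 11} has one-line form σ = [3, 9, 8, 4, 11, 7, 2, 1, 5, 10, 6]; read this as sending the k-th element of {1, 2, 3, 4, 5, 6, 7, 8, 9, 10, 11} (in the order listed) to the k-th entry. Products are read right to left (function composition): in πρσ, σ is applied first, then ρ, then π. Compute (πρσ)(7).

6

Apply the permutations in order: σ(7) = 2, then ρ(2) = 7, then π(7) = 6. So (πρσ)(7) = 6.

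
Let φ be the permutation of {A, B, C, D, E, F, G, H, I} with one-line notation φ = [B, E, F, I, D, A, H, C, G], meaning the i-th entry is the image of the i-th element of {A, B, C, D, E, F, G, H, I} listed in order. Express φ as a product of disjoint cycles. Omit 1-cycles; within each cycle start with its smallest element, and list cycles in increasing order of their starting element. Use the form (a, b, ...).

Iterating φ from A gives A → B → E → D → I → G → H → C → F → A; that is the 9-cycle (A, B, E, D, I, G, H, C, F).
Continuing from each remaining unvisited element yields (A, B, E, D, I, G, H, C, F).

(A, B, E, D, I, G, H, C, F)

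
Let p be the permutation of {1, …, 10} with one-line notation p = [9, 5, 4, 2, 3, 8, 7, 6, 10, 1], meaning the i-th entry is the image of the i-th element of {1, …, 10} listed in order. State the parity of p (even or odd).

even

In disjoint-cycle form the cycle lengths are 4, 3, 2, 1.
A cycle of length ℓ contributes ℓ−1 transpositions, so p is a product of 3 + 2 + 1 = 6 transpositions — even.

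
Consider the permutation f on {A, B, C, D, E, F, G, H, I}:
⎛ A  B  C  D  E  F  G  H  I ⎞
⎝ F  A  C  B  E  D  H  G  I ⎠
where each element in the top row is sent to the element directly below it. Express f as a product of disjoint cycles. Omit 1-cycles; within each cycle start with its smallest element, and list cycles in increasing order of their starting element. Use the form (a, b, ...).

(A, F, D, B)(G, H)

From A: A → F → D → B → A, closing the cycle (A, F, D, B).
Repeating from the next unused element and collecting all non-trivial cycles gives (A, F, D, B)(G, H).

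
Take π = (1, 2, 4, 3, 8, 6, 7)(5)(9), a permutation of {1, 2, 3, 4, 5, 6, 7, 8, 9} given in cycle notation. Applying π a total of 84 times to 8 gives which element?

8 lies in the 7-cycle (1, 2, 4, 3, 8, 6, 7).
On a 7-cycle, π^7 is the identity, so π^84 = π^0 there (84 ≡ 0 mod 7).
So π^84(8) = 8.

8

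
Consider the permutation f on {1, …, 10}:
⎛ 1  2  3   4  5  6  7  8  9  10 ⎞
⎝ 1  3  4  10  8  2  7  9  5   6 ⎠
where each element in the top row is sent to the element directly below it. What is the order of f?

15

Writing f as disjoint cycles, the cycle lengths are 5, 3, 1, 1.
Since disjoint cycles commute, ord(f) = lcm(5, 3) = 15.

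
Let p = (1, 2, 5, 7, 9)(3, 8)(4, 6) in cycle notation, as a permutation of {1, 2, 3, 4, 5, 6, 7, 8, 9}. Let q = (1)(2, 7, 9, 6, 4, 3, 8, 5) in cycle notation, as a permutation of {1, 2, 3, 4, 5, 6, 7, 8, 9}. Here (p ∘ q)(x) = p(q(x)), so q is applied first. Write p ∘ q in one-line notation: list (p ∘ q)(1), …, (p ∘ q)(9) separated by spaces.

(p ∘ q)(x) = p(q(x)). Computing each image: p(q(1)) = p(1) = 2, p(q(2)) = p(7) = 9, p(q(3)) = p(8) = 3, p(q(4)) = p(3) = 8, p(q(5)) = p(2) = 5, p(q(6)) = p(4) = 6, p(q(7)) = p(9) = 1, p(q(8)) = p(5) = 7, p(q(9)) = p(6) = 4.
Hence p ∘ q = [2 9 3 8 5 6 1 7 4].

2 9 3 8 5 6 1 7 4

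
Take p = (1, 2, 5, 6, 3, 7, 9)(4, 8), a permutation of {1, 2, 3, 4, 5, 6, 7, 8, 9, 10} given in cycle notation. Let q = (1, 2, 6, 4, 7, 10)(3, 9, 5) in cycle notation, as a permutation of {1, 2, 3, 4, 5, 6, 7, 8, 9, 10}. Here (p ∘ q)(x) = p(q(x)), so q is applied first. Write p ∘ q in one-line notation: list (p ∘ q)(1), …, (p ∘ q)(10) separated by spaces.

5 3 1 9 7 8 10 4 6 2

For each element, apply q then p: 1 → 2 → 5; 2 → 6 → 3; 3 → 9 → 1; 4 → 7 → 9; 5 → 3 → 7; 6 → 4 → 8; 7 → 10 → 10; 8 → 8 → 4; 9 → 5 → 6; 10 → 1 → 2.
So p ∘ q in one-line form is 5 3 1 9 7 8 10 4 6 2.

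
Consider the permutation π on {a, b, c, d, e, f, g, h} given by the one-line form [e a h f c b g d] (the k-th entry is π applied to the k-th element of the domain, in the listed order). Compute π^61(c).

a

Tracing c → h → … returns to c after 7 steps, so c lies in a 7-cycle (a e c h d f b).
Since the cycle has length 7, π^61 acts on it the same as π^5 (61 mod 7 = 5).
Stepping 5 places around the cycle: c → h → d → f → b → a.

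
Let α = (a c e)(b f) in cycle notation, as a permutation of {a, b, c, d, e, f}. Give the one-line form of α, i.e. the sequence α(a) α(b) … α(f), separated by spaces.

c f e d a b

Each element maps to the next entry in its cycle (wrapping to the front): a→c, b→f, c→e, d→d, e→a, f→b.
Listing these in domain order gives c f e d a b.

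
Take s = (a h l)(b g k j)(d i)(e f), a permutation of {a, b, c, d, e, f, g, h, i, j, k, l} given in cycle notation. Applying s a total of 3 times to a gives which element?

a lies in the 3-cycle (a h l).
Since the cycle has length 3, s^3 acts on it the same as s^0 (3 mod 3 = 0).
So s^3(a) = a.

a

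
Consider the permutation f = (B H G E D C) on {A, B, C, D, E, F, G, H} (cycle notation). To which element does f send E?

Within (B H G E D C), E ↦ D.

D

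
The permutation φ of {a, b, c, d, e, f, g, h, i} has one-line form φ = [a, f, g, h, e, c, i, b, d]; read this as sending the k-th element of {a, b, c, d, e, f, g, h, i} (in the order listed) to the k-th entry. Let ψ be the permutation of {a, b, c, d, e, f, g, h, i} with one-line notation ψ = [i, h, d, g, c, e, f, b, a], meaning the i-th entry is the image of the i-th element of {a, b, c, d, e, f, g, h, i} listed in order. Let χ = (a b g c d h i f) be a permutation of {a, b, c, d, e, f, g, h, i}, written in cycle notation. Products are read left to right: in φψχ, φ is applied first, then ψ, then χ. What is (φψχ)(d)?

Apply the permutations in order: φ(d) = h, then ψ(h) = b, then χ(b) = g. So (φψχ)(d) = g.

g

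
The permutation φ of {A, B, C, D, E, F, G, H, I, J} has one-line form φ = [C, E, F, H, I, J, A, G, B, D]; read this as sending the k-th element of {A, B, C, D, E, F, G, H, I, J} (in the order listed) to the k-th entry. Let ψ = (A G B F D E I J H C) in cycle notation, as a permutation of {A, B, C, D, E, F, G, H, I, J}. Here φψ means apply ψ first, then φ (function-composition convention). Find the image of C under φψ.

C

ψ(C) = A, then φ(A) = C; composing gives (φψ)(C) = C.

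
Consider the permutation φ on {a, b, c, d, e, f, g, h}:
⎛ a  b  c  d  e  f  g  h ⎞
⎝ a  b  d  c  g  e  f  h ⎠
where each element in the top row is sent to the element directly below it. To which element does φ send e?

The entry below e in the array is g, so φ(e) = g.

g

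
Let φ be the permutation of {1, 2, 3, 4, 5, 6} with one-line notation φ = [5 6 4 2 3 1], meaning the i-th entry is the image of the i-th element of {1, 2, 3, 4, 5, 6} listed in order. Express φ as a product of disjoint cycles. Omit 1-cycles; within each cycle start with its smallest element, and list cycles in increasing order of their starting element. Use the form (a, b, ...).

(1, 5, 3, 4, 2, 6)

Iterating φ from 1 gives 1 → 5 → 3 → 4 → 2 → 6 → 1; that is the 6-cycle (1, 5, 3, 4, 2, 6).
Continuing from each remaining unvisited element yields (1, 5, 3, 4, 2, 6).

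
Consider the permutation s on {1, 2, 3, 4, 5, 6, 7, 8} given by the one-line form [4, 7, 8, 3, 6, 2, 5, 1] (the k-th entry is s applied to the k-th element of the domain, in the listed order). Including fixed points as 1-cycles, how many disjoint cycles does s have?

2

The cycle decomposition is (1 4 3 8)(2 7 5 6), which has 2 cycles (counting 1-cycles).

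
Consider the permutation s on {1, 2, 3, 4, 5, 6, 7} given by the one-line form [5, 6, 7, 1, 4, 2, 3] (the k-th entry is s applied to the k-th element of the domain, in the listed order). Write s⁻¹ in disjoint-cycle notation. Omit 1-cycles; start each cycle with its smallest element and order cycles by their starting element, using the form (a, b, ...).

The cycle decomposition of s is (1, 5, 4)(2, 6)(3, 7).
The inverse reverses every cycle; in canonical form, s⁻¹ = (1, 4, 5)(2, 6)(3, 7).

(1, 4, 5)(2, 6)(3, 7)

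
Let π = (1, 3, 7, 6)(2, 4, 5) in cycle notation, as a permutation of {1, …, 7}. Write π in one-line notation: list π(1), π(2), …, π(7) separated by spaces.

3 4 7 5 2 1 6

Each element maps to the next entry in its cycle (wrapping to the front): 1↦3, 2↦4, 3↦7, 4↦5, 5↦2, 6↦1, 7↦6.
So the one-line form is 3 4 7 5 2 1 6.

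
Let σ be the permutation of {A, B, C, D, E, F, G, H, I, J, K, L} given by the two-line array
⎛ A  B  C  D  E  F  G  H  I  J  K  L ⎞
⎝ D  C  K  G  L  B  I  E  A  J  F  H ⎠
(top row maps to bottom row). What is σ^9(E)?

E

Tracing E → L → … returns to E after 3 steps, so E lies in a 3-cycle (E L H).
Powers repeat with period 3 on this cycle, and 9 mod 3 = 0, so σ^9(E) = σ^0(E).
So σ^9(E) = E.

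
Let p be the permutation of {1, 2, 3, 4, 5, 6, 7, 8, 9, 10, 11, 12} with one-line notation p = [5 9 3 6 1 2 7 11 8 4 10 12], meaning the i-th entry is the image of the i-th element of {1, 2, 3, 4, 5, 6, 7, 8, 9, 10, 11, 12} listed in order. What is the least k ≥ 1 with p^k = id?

14

The disjoint-cycle form of p has cycle lengths 7, 2, 1, 1, 1.
The order of p is the least common multiple of its cycle lengths: lcm(7, 2) = 14.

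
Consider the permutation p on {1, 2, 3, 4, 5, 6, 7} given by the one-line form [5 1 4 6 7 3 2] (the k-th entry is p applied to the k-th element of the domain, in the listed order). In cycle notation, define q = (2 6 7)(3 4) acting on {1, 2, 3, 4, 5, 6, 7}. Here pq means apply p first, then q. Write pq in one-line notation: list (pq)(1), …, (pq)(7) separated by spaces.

Chase each element through p then q: 1 → 5 → 5; 2 → 1 → 1; 3 → 4 → 3; 4 → 6 → 7; 5 → 7 → 2; 6 → 3 → 4; 7 → 2 → 6.
Collecting the images, pq = [5 1 3 7 2 4 6].

5 1 3 7 2 4 6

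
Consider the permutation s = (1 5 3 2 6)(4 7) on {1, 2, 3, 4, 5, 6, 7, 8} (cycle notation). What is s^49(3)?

5

3 lies in the 5-cycle (1 5 3 2 6).
Powers repeat with period 5 on this cycle, and 49 mod 5 = 4, so s^49(3) = s^4(3).
Stepping 4 places around the cycle: 3 → 2 → 6 → 1 → 5.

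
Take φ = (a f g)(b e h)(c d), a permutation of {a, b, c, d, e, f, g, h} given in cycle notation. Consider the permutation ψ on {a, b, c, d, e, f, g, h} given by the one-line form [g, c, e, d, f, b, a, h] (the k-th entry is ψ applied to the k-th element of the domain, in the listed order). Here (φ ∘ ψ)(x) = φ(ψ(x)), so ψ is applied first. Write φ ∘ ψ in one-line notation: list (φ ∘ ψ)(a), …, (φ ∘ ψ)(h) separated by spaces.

(φ ∘ ψ)(x) = φ(ψ(x)). Computing each image: φ(ψ(a)) = φ(g) = a, φ(ψ(b)) = φ(c) = d, φ(ψ(c)) = φ(e) = h, φ(ψ(d)) = φ(d) = c, φ(ψ(e)) = φ(f) = g, φ(ψ(f)) = φ(b) = e, φ(ψ(g)) = φ(a) = f, φ(ψ(h)) = φ(h) = b.
Hence φ ∘ ψ = [a d h c g e f b].

a d h c g e f b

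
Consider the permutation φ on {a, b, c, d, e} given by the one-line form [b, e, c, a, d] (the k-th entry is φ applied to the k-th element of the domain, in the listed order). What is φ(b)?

e

b is element number 2 of the domain, and entry number 2 of the one-line form is e, so φ(b) = e.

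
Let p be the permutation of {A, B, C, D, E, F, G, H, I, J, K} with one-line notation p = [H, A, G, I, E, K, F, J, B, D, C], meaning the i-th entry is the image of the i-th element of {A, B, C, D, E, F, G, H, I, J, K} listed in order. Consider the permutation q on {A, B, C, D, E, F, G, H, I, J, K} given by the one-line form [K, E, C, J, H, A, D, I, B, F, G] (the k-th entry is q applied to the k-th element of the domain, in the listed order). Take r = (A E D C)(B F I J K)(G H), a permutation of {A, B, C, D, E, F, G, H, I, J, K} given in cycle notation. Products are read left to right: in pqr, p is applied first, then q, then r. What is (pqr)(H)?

Apply the permutations in order: p(H) = J, then q(J) = F, then r(F) = I. So (pqr)(H) = I.

I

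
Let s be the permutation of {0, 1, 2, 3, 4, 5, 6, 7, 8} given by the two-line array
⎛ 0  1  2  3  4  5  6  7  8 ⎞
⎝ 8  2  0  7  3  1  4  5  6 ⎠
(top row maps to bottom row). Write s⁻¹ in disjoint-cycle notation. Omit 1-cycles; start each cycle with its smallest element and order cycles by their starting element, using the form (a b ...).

(0 2 1 5 7 3 4 6 8)

The cycle decomposition of s is (0 8 6 4 3 7 5 1 2).
Reversing each cycle (and rotating so the smallest element leads) gives s⁻¹ = (0 2 1 5 7 3 4 6 8).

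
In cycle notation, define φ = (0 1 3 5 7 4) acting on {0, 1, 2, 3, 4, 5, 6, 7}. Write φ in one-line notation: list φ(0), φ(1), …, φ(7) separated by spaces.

Reading each image from the cycles: 0↦1, 1↦3, 2↦2, 3↦5, 4↦0, 5↦7, 6↦6, 7↦4.
So the one-line form is 1 3 2 5 0 7 6 4.

1 3 2 5 0 7 6 4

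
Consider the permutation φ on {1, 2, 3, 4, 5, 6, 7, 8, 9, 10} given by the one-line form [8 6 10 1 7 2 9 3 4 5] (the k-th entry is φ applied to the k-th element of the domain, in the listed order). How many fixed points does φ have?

0

No element satisfies φ(x) = x, so there are 0 fixed points.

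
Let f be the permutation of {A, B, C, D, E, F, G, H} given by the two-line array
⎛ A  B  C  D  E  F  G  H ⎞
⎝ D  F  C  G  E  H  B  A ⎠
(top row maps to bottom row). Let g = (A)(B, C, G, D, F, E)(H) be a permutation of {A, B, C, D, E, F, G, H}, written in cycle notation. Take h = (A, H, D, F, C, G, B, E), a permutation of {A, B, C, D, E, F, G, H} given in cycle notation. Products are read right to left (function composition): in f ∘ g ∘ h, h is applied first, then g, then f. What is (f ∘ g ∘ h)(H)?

H

Apply the permutations in order: h(H) = D, then g(D) = F, then f(F) = H. So (f ∘ g ∘ h)(H) = H.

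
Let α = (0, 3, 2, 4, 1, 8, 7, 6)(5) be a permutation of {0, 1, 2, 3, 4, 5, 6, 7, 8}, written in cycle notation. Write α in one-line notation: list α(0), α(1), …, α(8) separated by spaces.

3 8 4 2 1 5 0 6 7

Reading each image from the cycles: 0↦3, 1↦8, 2↦4, 3↦2, 4↦1, 5↦5, 6↦0, 7↦6, 8↦7.
Listing these in domain order gives 3 8 4 2 1 5 0 6 7.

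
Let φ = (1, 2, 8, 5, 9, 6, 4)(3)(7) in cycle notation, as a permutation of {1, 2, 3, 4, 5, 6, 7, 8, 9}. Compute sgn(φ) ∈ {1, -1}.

1

The cycle lengths are 7, 1, 1.
A cycle is odd iff its length is even; φ has 0 even-length cycles, so sgn(φ) = (−1)^0 and φ is even.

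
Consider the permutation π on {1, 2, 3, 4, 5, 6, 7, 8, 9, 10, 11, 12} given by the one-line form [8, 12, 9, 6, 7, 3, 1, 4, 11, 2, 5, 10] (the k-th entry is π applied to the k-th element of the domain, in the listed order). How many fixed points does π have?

0

No element satisfies π(x) = x, so there are 0 fixed points.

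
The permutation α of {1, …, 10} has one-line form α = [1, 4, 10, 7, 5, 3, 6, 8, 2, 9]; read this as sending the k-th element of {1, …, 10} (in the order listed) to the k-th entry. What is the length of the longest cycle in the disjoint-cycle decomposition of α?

7

Decomposing into disjoint cycles gives (2 4 7 6 3 10 9); the longest has length 7.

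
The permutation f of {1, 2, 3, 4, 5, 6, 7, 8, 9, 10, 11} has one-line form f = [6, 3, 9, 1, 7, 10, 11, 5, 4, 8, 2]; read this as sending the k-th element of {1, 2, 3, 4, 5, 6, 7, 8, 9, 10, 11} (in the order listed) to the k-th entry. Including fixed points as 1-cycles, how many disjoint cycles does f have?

The cycle decomposition is (1, 6, 10, 8, 5, 7, 11, 2, 3, 9, 4), which has 1 cycle (counting 1-cycles).

1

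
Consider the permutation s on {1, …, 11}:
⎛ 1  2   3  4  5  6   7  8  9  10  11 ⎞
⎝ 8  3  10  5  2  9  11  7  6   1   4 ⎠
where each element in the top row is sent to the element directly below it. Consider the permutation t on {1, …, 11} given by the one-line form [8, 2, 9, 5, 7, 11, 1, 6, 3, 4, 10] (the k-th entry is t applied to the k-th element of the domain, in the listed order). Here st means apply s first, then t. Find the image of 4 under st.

(st)(4) = t(s(4)). s(4) = 5, then t(5) = 7. So (st)(4) = 7.

7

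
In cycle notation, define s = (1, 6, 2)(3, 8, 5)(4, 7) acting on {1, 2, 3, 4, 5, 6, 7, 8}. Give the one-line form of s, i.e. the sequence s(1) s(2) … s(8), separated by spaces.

Reading each image from the cycles: 1→6, 2→1, 3→8, 4→7, 5→3, 6→2, 7→4, 8→5.
Listing these in domain order gives 6 1 8 7 3 2 4 5.

6 1 8 7 3 2 4 5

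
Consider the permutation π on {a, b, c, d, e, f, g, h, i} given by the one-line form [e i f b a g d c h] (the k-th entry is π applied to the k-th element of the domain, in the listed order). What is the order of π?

14

Decomposing into disjoint cycles gives cycle lengths 7, 2.
Since disjoint cycles commute, ord(π) = lcm(7, 2) = 14.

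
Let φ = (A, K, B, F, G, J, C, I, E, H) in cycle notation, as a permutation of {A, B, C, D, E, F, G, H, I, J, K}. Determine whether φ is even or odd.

The cycle lengths are 10, 1.
A cycle of length ℓ contributes ℓ−1 transpositions, so φ is a product of 9 transpositions — odd.

odd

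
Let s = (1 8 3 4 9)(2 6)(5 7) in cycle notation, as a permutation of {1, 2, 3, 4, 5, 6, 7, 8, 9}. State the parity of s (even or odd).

The cycle lengths are 5, 2, 2.
A cycle of length ℓ contributes ℓ−1 transpositions, so s is a product of 4 + 1 + 1 = 6 transpositions — even.

even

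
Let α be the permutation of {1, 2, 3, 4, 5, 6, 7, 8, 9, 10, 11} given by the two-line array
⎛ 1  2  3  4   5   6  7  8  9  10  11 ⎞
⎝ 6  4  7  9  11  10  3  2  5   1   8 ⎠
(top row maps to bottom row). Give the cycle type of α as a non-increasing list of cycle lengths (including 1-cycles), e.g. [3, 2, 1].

[6, 3, 2]

The disjoint cycles are (1, 6, 10)(2, 4, 9, 5, 11, 8)(3, 7), with lengths 6, 3, 2 in non-increasing order.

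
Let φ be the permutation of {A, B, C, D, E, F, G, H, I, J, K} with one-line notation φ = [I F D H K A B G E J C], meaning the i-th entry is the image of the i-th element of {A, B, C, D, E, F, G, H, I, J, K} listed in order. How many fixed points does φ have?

1

The fixed points (elements with φ(x) = x) are {J}, so there is 1.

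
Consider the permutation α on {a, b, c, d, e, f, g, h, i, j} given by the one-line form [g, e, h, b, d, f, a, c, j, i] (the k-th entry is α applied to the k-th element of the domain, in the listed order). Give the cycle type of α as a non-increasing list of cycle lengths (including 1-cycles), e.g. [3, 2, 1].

The disjoint cycles are (a g)(b e d)(c h)(f)(i j), with lengths 3, 2, 2, 2, 1 in non-increasing order.

[3, 2, 2, 2, 1]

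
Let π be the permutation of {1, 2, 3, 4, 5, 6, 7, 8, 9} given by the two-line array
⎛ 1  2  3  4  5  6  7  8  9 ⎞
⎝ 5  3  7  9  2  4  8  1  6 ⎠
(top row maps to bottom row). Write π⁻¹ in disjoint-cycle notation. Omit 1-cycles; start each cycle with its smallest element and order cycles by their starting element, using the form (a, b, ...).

(1, 8, 7, 3, 2, 5)(4, 6, 9)

First write π in disjoint cycles: (1, 5, 2, 3, 7, 8)(4, 9, 6).
The inverse reverses every cycle; in canonical form, π⁻¹ = (1, 8, 7, 3, 2, 5)(4, 6, 9).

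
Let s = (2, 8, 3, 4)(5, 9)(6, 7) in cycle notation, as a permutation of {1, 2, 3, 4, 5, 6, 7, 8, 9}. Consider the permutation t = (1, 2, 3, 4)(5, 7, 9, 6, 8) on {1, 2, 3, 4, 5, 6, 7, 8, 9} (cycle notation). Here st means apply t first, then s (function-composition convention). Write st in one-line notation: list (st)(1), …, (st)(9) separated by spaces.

For each element, apply t then s: 1 → 2 → 8; 2 → 3 → 4; 3 → 4 → 2; 4 → 1 → 1; 5 → 7 → 6; 6 → 8 → 3; 7 → 9 → 5; 8 → 5 → 9; 9 → 6 → 7.
Collecting the images, st = [8 4 2 1 6 3 5 9 7].

8 4 2 1 6 3 5 9 7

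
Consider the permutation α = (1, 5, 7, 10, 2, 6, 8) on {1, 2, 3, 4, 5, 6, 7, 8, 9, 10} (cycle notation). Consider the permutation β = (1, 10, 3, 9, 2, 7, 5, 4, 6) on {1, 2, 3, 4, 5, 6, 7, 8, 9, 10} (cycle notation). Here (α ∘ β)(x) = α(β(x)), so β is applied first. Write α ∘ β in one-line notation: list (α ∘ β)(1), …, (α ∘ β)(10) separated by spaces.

(α ∘ β)(x) = α(β(x)). Computing each image: α(β(1)) = α(10) = 2, α(β(2)) = α(7) = 10, α(β(3)) = α(9) = 9, α(β(4)) = α(6) = 8, α(β(5)) = α(4) = 4, α(β(6)) = α(1) = 5, α(β(7)) = α(5) = 7, α(β(8)) = α(8) = 1, α(β(9)) = α(2) = 6, α(β(10)) = α(3) = 3.
Hence α ∘ β = [2 10 9 8 4 5 7 1 6 3].

2 10 9 8 4 5 7 1 6 3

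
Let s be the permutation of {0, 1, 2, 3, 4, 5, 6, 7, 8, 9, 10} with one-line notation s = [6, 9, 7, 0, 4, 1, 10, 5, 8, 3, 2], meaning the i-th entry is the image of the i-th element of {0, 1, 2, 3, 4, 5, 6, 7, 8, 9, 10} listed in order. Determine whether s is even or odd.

even

In disjoint-cycle form the cycle lengths are 9, 1, 1.
A cycle is odd iff its length is even; s has 0 even-length cycles, so sgn(s) = (−1)^0 and s is even.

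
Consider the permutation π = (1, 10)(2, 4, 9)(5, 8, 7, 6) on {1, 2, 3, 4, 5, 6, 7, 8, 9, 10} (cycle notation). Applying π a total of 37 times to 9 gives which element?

2

9 lies in the 3-cycle (2, 4, 9).
Powers repeat with period 3 on this cycle, and 37 mod 3 = 1, so π^37(9) = π^1(9).
Advancing 1 step from 9: 9 → 2.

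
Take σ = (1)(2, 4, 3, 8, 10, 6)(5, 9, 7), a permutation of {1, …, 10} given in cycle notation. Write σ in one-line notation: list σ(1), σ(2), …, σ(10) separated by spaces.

Reading each image from the cycles: 1→1, 2→4, 3→8, 4→3, 5→9, 6→2, 7→5, 8→10, 9→7, 10→6.
So the one-line form is 1 4 8 3 9 2 5 10 7 6.

1 4 8 3 9 2 5 10 7 6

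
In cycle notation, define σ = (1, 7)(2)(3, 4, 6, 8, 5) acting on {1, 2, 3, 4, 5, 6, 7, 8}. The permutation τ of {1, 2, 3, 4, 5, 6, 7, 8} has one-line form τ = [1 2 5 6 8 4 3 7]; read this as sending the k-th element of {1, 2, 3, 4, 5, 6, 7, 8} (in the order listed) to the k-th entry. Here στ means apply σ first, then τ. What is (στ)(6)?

σ(6) = 8, then τ(8) = 7; composing gives (στ)(6) = 7.

7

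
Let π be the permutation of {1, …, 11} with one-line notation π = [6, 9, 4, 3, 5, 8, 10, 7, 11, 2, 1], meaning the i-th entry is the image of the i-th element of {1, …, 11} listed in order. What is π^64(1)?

1

Tracing 1 → 6 → … returns to 1 after 8 steps, so 1 lies in an 8-cycle (1, 6, 8, 7, 10, 2, 9, 11).
Powers repeat with period 8 on this cycle, and 64 mod 8 = 0, so π^64(1) = π^0(1).
So π^64(1) = 1.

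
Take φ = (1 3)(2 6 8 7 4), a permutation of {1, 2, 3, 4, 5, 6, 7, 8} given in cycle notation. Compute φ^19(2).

4

2 lies in the 5-cycle (2 6 8 7 4).
Since the cycle has length 5, φ^19 acts on it the same as φ^4 (19 mod 5 = 4).
Stepping 4 places around the cycle: 2 → 6 → 8 → 7 → 4.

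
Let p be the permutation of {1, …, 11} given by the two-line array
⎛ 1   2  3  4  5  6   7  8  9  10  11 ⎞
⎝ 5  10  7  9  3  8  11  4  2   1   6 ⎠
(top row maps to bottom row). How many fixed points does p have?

0

No element satisfies p(x) = x, so there are 0 fixed points.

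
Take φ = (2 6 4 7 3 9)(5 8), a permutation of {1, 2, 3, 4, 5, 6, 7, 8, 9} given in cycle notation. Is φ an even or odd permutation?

The cycle lengths are 6, 2, 1.
A cycle is odd iff its length is even; φ has 2 even-length cycles, so sgn(φ) = (−1)^2 and φ is even.

even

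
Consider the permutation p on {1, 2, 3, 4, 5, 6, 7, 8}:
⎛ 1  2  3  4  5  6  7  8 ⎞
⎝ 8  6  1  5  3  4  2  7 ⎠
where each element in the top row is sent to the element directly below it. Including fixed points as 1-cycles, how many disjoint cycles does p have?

1

The cycle decomposition is (1 8 7 2 6 4 5 3), which has 1 cycle (counting 1-cycles).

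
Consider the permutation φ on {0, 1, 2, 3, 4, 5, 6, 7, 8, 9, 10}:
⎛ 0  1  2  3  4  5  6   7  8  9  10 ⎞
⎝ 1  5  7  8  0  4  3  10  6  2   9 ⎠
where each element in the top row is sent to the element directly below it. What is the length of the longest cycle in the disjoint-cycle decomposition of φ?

Decomposing into disjoint cycles gives (0 1 5 4)(2 7 10 9)(3 8 6); the longest has length 4.

4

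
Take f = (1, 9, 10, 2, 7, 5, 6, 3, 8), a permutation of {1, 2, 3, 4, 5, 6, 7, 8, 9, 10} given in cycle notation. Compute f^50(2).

2 lies in the 9-cycle (1, 9, 10, 2, 7, 5, 6, 3, 8).
On a 9-cycle, f^9 is the identity, so f^50 = f^5 there (50 ≡ 5 mod 9).
Advancing 5 steps from 2: 2 → 7 → 5 → 6 → 3 → 8.

8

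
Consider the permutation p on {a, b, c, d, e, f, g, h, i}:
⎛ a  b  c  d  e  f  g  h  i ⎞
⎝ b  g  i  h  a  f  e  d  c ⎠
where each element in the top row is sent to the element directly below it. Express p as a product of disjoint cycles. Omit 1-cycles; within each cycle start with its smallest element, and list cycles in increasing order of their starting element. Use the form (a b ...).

Start at a and follow images: a → b → g → e → a, giving the cycle (a b g e).
Continuing from each remaining unvisited element yields (a b g e)(c i)(d h).

(a b g e)(c i)(d h)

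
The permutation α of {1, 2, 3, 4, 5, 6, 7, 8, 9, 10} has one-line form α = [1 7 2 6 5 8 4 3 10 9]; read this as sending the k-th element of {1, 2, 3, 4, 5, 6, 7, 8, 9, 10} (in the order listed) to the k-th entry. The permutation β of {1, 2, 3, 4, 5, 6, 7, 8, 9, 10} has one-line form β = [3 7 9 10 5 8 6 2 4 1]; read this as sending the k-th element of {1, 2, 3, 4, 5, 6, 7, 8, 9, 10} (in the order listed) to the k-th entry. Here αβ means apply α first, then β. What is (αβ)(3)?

First apply α: α(3) = 2, then β(2) = 7. Thus (αβ)(3) = 7.

7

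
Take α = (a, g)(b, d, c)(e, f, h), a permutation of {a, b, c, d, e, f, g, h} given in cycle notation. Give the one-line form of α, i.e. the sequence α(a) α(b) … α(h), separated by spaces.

g d b c f h a e

Image by image: a→g, b→d, c→b, d→c, e→f, f→h, g→a, h→e.
So the one-line form is g d b c f h a e.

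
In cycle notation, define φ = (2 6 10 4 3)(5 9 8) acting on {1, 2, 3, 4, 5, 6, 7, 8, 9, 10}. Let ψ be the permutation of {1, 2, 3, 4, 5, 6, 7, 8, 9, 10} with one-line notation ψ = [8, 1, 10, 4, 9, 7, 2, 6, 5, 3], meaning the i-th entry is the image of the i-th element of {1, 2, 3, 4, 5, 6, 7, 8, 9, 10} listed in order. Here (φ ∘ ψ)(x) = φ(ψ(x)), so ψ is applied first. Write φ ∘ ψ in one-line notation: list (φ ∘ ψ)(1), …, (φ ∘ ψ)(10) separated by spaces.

5 1 4 3 8 7 6 10 9 2

For each element, apply ψ then φ: 1 → 8 → 5; 2 → 1 → 1; 3 → 10 → 4; 4 → 4 → 3; 5 → 9 → 8; 6 → 7 → 7; 7 → 2 → 6; 8 → 6 → 10; 9 → 5 → 9; 10 → 3 → 2.
So φ ∘ ψ in one-line form is 5 1 4 3 8 7 6 10 9 2.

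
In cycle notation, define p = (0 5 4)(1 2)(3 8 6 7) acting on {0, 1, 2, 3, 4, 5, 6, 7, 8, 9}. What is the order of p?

12

The disjoint cycles have lengths 4, 3, 2, 1.
Since disjoint cycles commute, ord(p) = lcm(4, 3, 2) = 12.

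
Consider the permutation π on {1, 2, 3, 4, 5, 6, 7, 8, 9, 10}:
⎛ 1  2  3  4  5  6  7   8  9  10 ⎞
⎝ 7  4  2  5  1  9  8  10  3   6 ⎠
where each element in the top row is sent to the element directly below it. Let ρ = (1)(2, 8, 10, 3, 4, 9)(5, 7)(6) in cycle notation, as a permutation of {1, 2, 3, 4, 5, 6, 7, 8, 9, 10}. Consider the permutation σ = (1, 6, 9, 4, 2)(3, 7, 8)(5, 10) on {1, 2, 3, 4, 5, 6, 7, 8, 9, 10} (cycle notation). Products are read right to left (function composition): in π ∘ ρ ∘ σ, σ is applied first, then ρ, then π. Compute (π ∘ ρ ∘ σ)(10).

Chase 10: σ(10) = 5; ρ(5) = 7; π(7) = 8. Hence (π ∘ ρ ∘ σ)(10) = 8.

8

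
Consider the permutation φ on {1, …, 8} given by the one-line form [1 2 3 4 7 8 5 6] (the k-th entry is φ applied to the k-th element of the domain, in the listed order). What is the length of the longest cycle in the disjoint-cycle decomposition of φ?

2

Decomposing into disjoint cycles gives (5, 7)(6, 8); the longest has length 2.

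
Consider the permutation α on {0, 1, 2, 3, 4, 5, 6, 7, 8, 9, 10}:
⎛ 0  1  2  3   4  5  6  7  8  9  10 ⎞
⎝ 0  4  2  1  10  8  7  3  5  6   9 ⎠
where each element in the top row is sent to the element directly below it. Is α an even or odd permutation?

odd

In disjoint-cycle form the cycle lengths are 7, 2, 1, 1.
A cycle of length ℓ contributes ℓ−1 transpositions, so α is a product of 6 + 1 = 7 transpositions — odd.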